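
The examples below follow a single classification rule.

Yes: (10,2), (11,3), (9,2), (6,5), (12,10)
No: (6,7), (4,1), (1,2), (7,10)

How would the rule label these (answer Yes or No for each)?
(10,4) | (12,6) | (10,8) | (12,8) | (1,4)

The distinguishing property — first > second AND sum ≥ 11 — holds for all the 'Yes' cases and none of the 'No' cases.

Yes, Yes, Yes, Yes, No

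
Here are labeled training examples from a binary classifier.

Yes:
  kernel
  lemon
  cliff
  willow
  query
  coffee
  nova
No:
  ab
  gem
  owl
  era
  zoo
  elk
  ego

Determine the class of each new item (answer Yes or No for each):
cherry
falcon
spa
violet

Yes, Yes, No, Yes

Rule: length ≥ 4. This holds for each 'Yes' example and fails for each 'No' one.
cherry: Yes (length 6).
falcon: Yes (length 6).
spa: No (length 3).
violet: Yes (length 6).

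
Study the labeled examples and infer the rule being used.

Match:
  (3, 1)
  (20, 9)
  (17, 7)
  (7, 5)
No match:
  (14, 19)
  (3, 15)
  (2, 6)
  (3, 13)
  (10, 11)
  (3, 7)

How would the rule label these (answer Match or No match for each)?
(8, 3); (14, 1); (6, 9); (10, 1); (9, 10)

The rule appears to be: first > second.
(8, 3) → 8 > 3 → Match. (14, 1) → 14 > 1 → Match. (6, 9) → 6 < 9 → No match. (10, 1) → 10 > 1 → Match. (9, 10) → 9 < 10 → No match.

Match, Match, No match, Match, No match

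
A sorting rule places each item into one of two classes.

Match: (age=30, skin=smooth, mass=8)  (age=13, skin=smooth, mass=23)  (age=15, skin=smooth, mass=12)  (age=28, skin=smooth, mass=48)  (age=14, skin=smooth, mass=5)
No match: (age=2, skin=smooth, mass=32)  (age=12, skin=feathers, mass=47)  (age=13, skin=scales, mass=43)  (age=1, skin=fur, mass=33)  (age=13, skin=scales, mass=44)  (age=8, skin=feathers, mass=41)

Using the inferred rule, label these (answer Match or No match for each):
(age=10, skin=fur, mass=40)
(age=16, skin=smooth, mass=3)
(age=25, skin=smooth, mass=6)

No match, Match, Match

The rule appears to be: skin is smooth AND age ≥ 8.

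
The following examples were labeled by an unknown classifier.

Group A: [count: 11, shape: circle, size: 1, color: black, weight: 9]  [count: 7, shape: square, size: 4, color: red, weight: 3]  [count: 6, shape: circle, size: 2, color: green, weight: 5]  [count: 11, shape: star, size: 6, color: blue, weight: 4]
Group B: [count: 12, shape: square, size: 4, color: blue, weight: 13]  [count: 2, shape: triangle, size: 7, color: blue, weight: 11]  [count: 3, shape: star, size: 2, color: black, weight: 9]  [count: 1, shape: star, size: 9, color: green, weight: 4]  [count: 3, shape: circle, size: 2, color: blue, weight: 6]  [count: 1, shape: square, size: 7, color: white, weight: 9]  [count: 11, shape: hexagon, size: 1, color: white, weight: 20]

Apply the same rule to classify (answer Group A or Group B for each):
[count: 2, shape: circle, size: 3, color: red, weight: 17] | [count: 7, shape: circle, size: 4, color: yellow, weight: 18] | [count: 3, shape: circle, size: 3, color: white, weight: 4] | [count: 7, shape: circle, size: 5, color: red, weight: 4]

The simplest hypothesis consistent with all the labels is: weight ≤ 9 AND count ≥ 6.
[count: 2, shape: circle, size: 3, color: red, weight: 17]: Group B (weight = 17, count = 2). [count: 7, shape: circle, size: 4, color: yellow, weight: 18]: Group B (weight = 18, count = 7). [count: 3, shape: circle, size: 3, color: white, weight: 4]: Group B (weight = 4, count = 3). [count: 7, shape: circle, size: 5, color: red, weight: 4]: Group A (weight = 4, count = 7).

Group B, Group B, Group B, Group A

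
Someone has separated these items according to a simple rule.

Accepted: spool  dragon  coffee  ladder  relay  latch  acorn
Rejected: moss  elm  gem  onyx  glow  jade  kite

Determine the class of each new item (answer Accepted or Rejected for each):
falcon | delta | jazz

Accepted, Accepted, Rejected

A rule that fits every label: length ≥ 5 — true of each 'Accepted' example, false of each 'Rejected' one.
falcon: length 6 — satisfies this, so Accepted.
delta: length 5 — satisfies this, so Accepted.
jazz: length 4 — doesn't qualify, so Rejected.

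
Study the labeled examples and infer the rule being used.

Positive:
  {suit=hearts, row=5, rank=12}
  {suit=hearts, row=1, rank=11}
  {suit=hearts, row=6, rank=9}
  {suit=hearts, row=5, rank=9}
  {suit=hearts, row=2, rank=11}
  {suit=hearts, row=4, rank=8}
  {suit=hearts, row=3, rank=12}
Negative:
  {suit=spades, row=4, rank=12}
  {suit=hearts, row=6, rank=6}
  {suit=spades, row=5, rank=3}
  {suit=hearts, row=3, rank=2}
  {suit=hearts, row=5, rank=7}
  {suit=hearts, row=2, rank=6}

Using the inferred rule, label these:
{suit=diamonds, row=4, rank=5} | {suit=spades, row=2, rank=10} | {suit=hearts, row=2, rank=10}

The rule appears to be: suit is hearts AND rank ≥ 8.

Negative, Negative, Positive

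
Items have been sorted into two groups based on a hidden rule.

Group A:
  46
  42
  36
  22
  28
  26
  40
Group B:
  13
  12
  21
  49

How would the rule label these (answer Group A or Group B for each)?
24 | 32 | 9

The classifier is using: even AND at least 13.
24 — 24 is even, 24 ≥ 13, hence Group A.
32 — 32 is even, 32 ≥ 13, hence Group A.
9 — 9 is odd, 9 < 13, hence Group B.

Group A, Group A, Group B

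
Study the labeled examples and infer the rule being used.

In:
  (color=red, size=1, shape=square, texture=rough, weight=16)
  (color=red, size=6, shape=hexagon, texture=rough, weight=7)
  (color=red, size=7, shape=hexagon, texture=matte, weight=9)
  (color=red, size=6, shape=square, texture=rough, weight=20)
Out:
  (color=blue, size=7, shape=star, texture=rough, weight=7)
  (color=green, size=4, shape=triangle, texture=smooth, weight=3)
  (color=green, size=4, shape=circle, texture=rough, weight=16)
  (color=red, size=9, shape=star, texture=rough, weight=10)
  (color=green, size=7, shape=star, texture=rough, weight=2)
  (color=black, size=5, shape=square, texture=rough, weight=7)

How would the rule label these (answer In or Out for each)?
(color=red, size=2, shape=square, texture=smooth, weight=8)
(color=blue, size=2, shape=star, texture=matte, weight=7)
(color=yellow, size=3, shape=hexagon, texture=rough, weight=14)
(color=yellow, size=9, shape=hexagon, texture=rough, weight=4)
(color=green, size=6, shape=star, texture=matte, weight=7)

In, Out, Out, Out, Out

A rule that fits every label: color is red AND size ≤ 7 — true of each 'In' example, false of each 'Out' one.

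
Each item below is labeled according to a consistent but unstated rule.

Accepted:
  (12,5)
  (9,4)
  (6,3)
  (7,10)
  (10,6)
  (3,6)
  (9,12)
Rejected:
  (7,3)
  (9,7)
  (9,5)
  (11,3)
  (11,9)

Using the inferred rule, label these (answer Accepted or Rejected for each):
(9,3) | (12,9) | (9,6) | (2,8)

All 'Accepted' examples share one property — product is even — and every 'Rejected' example lacks it.
(9,3): 9·3 = 27 — lacks this property, so Rejected. (12,9): 12·9 = 108 — satisfies this, so Accepted. (9,6): 9·6 = 54 — satisfies this, so Accepted. (2,8): 2·8 = 16 — satisfies this, so Accepted.

Rejected, Accepted, Accepted, Accepted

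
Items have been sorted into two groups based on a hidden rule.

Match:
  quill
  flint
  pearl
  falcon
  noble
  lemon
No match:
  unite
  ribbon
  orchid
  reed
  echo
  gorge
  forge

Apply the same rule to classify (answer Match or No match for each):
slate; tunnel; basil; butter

One predicate separates the groups cleanly: contains 'l'.
slate: has 'l' — checks out, so Match. tunnel: has 'l' — checks out, so Match. basil: has 'l' — checks out, so Match. butter: no 'l' — does not fit, so No match.

Match, Match, Match, No match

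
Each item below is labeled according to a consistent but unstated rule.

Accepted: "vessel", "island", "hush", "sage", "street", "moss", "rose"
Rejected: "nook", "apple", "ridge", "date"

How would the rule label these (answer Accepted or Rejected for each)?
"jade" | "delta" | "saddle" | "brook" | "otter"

Rejected, Rejected, Accepted, Rejected, Rejected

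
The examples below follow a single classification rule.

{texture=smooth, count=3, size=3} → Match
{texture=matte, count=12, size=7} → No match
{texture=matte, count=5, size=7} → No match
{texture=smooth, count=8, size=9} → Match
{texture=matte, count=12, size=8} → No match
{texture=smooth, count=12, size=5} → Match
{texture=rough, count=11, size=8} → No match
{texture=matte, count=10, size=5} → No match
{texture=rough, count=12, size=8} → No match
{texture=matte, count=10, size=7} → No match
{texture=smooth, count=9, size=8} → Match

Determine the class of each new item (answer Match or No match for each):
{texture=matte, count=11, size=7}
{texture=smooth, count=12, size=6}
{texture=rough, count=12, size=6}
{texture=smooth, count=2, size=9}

No match, Match, No match, Match

The classifier is using: texture is smooth.
{texture=matte, count=11, size=7}: texture is matte, does not fit → No match.
{texture=smooth, count=12, size=6}: texture is smooth, satisfies this → Match.
{texture=rough, count=12, size=6}: texture is rough, does not fit → No match.
{texture=smooth, count=2, size=9}: texture is smooth, satisfies this → Match.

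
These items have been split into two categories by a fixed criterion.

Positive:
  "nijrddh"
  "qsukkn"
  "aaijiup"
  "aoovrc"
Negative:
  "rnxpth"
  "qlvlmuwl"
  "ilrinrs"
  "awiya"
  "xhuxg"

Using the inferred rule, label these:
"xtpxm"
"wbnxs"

'Positive' ⟺ has a double letter.
"xtpxm": Negative (no doubled letter).
"wbnxs": Negative (no doubled letter).

Negative, Negative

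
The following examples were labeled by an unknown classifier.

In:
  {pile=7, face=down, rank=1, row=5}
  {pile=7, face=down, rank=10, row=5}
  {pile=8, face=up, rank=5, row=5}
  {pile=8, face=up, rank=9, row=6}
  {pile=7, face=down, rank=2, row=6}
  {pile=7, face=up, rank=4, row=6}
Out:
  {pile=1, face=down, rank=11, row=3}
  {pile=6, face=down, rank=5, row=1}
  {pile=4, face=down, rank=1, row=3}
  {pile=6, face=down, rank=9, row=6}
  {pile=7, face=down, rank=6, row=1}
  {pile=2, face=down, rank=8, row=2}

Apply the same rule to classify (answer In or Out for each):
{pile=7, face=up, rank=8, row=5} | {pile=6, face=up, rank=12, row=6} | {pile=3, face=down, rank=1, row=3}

In, Out, Out

The pattern is that an item is 'In' exactly when: pile ≥ 7 AND row ≥ 2.
{pile=7, face=up, rank=8, row=5}: In (pile = 7, row = 5). {pile=6, face=up, rank=12, row=6}: Out (pile = 6, row = 6). {pile=3, face=down, rank=1, row=3}: Out (pile = 3, row = 3).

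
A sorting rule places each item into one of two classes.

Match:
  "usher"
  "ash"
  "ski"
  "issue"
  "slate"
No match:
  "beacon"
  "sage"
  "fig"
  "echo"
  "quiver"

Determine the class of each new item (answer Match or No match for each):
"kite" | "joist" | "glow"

No match, Match, No match

Rule: odd length AND contains 's'. This holds for each 'Match' example and fails for each 'No match' one.
"kite": length 4, no 's' — does not satisfy this, so No match. "joist": length 5, has 's' — passes, so Match. "glow": length 4, no 's' — does not satisfy this, so No match.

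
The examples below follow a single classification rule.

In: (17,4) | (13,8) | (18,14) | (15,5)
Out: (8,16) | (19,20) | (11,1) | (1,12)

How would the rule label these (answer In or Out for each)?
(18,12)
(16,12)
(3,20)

All 'In' examples share one property — first > second AND sum ≥ 13 — and every 'Out' example lacks it.
(18,12): 18 > 12, 18+12 = 30, meets the rule → In.
(16,12): 16 > 12, 16+12 = 28, meets the rule → In.
(3,20): 3 < 20, 3+20 = 23, doesn't qualify → Out.

In, In, Out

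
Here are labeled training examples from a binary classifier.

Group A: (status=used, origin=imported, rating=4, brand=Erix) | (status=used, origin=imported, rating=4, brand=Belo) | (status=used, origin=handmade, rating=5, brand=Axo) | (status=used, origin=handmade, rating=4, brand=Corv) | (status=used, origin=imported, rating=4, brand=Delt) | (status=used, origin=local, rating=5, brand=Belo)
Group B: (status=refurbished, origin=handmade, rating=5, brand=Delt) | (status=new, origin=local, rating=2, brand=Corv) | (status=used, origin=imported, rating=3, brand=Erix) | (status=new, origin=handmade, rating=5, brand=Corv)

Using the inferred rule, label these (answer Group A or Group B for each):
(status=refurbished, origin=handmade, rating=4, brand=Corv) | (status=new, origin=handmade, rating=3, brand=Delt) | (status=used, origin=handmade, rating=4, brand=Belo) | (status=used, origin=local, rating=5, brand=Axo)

Group B, Group B, Group A, Group A

One predicate separates the groups cleanly: status is used AND rating ≥ 4.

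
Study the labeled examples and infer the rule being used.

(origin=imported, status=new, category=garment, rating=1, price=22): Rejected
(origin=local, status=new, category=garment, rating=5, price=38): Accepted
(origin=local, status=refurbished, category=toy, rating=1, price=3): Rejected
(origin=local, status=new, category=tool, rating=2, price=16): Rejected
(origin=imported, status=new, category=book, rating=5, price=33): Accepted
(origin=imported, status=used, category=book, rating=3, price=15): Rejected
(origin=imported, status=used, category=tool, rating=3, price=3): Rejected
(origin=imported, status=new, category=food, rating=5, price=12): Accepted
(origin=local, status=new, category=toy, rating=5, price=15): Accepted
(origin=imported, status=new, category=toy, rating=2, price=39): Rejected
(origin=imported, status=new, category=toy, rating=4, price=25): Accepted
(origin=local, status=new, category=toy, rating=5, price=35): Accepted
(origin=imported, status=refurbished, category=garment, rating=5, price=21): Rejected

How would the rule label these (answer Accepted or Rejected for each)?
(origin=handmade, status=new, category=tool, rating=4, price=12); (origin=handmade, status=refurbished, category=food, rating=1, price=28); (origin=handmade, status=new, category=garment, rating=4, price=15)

Accepted, Rejected, Accepted

The simplest hypothesis consistent with all the labels is: status is new AND rating ≥ 3.
(origin=handmade, status=new, category=tool, rating=4, price=12): Accepted (status is new, rating = 4). (origin=handmade, status=refurbished, category=food, rating=1, price=28): Rejected (status is refurbished, rating = 1). (origin=handmade, status=new, category=garment, rating=4, price=15): Accepted (status is new, rating = 4).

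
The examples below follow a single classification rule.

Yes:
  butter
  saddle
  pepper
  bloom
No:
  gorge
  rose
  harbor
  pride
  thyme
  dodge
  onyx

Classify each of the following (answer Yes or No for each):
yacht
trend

No, No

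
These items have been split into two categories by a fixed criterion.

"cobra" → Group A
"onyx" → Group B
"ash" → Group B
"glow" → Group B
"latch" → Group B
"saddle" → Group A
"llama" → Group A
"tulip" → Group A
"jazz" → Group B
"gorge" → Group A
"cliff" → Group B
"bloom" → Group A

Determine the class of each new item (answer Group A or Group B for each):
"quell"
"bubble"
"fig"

Group A, Group A, Group B

'Group A' ⟺ has ≥ 2 vowels.
"quell" → 2 vowels → Group A. "bubble" → 2 vowels → Group A. "fig" → 1 vowel → Group B.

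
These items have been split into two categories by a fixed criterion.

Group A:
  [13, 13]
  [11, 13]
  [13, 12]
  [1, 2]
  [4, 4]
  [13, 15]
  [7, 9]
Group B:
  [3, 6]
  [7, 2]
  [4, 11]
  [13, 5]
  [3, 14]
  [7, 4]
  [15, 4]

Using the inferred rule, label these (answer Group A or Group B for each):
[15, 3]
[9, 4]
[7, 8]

Group B, Group B, Group A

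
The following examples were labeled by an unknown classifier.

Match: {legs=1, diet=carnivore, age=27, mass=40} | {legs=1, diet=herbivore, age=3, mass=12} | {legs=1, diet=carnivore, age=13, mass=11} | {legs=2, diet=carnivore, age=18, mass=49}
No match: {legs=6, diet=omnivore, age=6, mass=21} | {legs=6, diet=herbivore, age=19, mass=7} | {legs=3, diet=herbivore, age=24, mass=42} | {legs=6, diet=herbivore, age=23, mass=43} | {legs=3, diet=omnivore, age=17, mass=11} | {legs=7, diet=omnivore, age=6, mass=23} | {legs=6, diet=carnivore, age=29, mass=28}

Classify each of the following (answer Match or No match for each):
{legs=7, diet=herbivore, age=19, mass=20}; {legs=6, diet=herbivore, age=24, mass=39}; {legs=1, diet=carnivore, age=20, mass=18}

No match, No match, Match

The simplest hypothesis consistent with all the labels is: legs ≤ 2.
{legs=7, diet=herbivore, age=19, mass=20}: legs = 7, does not pass → No match.
{legs=6, diet=herbivore, age=24, mass=39}: legs = 6, does not pass → No match.
{legs=1, diet=carnivore, age=20, mass=18}: legs = 1, passes → Match.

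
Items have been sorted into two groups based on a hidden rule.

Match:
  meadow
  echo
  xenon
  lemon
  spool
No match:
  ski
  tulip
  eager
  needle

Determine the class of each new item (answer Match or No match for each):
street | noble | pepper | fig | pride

No match, Match, No match, No match, No match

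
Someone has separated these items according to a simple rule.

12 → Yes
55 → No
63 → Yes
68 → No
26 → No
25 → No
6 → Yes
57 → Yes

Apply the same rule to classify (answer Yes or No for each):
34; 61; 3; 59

No, No, Yes, No

The distinguishing property — multiple of 3 — holds for all the 'Yes' cases and none of the 'No' cases.
No: 34, since 34 = 3·11 + 1. No: 61, since 61 = 3·20 + 1. Yes: 3, since 3 = 3·1. No: 59, since 59 = 3·19 + 2.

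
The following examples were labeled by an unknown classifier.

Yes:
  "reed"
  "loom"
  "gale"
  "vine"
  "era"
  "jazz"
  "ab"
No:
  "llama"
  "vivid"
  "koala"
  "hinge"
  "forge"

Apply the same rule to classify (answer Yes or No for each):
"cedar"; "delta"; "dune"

No, No, Yes

'Yes' ⟺ length ≤ 4.
"cedar": length 5, lacks this property → No. "delta": length 5, lacks this property → No. "dune": length 4, passes → Yes.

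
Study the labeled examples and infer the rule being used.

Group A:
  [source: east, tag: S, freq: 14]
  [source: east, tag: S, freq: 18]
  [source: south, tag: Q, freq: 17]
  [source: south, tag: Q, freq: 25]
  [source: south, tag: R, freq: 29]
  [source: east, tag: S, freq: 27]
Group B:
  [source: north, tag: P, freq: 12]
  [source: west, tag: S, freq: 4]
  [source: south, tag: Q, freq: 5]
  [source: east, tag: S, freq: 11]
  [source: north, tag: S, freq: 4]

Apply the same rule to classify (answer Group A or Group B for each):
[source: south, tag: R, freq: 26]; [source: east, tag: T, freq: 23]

Group A, Group A

All 'Group A' examples share one property — freq ≥ 14 — and every 'Group B' example lacks it.
[source: south, tag: R, freq: 26]: Group A (freq = 26).
[source: east, tag: T, freq: 23]: Group A (freq = 23).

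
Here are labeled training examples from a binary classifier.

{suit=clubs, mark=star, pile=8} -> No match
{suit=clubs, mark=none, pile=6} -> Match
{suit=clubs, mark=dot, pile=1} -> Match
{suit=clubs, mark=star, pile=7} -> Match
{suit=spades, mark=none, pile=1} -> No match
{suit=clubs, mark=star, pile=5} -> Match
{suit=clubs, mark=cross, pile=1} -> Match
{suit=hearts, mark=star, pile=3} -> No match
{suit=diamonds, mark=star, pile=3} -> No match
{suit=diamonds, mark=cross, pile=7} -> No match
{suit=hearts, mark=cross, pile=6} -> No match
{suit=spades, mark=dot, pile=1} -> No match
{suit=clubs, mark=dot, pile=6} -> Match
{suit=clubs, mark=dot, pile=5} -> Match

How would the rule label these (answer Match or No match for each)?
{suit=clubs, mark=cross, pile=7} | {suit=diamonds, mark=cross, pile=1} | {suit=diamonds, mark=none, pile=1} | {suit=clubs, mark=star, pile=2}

Match, No match, No match, Match

One predicate separates the groups cleanly: suit is clubs AND pile ≤ 7.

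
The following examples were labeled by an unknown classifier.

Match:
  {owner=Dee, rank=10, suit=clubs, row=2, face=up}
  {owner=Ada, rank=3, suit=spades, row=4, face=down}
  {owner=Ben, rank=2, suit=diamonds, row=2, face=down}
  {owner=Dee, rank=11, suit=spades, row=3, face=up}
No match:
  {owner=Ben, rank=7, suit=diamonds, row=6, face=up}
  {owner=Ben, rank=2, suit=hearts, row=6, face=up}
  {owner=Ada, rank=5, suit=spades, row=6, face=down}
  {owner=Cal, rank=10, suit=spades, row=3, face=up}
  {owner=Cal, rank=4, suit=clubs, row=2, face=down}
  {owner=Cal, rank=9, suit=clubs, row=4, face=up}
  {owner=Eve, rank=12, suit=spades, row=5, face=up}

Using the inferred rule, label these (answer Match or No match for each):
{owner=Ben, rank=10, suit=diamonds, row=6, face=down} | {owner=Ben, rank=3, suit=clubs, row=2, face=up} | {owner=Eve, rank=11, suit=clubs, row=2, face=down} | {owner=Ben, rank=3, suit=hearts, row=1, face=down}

The common property of the 'Match' items is: owner is not Cal AND row ≤ 4. No 'No match' item has it.
No match: {owner=Ben, rank=10, suit=diamonds, row=6, face=down}, since owner is Ben, row = 6. Match: {owner=Ben, rank=3, suit=clubs, row=2, face=up}, since owner is Ben, row = 2. Match: {owner=Eve, rank=11, suit=clubs, row=2, face=down}, since owner is Eve, row = 2. Match: {owner=Ben, rank=3, suit=hearts, row=1, face=down}, since owner is Ben, row = 1.

No match, Match, Match, Match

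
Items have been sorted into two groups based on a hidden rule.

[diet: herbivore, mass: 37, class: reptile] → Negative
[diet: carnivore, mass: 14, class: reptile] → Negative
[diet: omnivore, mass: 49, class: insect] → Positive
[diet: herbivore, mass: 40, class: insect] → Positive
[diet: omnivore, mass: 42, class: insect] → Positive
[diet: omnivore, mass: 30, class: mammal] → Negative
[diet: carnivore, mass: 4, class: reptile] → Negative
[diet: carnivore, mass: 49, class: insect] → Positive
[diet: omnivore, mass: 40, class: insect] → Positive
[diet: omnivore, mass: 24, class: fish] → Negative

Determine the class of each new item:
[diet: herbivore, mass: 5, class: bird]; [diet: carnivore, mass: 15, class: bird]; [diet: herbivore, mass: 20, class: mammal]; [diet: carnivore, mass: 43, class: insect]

Negative, Negative, Negative, Positive

The simplest hypothesis consistent with all the labels is: class is insect.
[diet: herbivore, mass: 5, class: bird] — class is bird, hence Negative.
[diet: carnivore, mass: 15, class: bird] — class is bird, hence Negative.
[diet: herbivore, mass: 20, class: mammal] — class is mammal, hence Negative.
[diet: carnivore, mass: 43, class: insect] — class is insect, hence Positive.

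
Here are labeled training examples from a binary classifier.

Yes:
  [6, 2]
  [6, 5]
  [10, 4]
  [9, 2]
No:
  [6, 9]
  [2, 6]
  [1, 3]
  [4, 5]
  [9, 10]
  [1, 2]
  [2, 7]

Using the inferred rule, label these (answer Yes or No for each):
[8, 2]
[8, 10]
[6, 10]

Yes, No, No

The common property of the 'Yes' items is: first > second. No 'No' item has it.
[8, 2]: 8 > 2, fits → Yes.
[8, 10]: 8 < 10, does not pass → No.
[6, 10]: 6 < 10, does not pass → No.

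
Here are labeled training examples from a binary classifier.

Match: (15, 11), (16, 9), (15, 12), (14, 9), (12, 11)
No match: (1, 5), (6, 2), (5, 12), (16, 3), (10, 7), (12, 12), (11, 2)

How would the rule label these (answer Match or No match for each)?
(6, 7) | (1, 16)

The rule appears to be: first > second AND sum ≥ 23.
No match: (6, 7), since 6 < 7, 6+7 = 13. No match: (1, 16), since 1 < 16, 1+16 = 17.

No match, No match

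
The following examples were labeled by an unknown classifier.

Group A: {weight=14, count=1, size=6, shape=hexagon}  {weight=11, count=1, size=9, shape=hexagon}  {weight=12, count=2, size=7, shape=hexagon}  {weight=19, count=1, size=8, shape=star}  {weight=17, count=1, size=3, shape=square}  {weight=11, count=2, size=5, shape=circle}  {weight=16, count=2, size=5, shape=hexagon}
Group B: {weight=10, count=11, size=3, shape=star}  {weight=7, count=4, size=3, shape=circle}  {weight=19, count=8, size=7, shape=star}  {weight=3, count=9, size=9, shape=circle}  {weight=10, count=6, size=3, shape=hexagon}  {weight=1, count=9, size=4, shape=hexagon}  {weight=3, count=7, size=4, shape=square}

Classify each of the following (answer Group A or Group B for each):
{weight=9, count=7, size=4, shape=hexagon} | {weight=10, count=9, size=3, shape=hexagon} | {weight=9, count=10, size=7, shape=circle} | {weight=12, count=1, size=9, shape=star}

Group B, Group B, Group B, Group A

The simplest hypothesis consistent with all the labels is: count ≤ 2.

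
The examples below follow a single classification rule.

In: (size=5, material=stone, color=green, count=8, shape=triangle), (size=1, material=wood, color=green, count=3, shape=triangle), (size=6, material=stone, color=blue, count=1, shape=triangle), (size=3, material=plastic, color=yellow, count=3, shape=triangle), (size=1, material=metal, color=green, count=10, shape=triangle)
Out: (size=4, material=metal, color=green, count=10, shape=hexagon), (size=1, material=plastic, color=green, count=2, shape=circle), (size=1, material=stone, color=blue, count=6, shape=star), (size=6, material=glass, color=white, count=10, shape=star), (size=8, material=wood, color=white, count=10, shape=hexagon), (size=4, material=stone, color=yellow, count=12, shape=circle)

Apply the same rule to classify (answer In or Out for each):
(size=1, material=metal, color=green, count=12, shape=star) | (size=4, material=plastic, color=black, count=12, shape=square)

Out, Out

The pattern is that an item is 'In' exactly when: shape is triangle.
(size=1, material=metal, color=green, count=12, shape=star): Out (shape is star).
(size=4, material=plastic, color=black, count=12, shape=square): Out (shape is square).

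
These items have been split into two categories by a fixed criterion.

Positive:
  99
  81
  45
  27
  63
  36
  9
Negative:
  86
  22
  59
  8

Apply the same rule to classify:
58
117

The distinguishing property — multiple of 3 — holds for all the 'Positive' cases and none of the 'Negative' cases.
58 → 58 = 3·19 + 1 → Negative. 117 → 117 = 3·39 → Positive.

Negative, Positive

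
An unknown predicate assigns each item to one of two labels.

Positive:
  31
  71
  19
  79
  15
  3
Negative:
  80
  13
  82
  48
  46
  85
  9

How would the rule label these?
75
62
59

Positive, Negative, Positive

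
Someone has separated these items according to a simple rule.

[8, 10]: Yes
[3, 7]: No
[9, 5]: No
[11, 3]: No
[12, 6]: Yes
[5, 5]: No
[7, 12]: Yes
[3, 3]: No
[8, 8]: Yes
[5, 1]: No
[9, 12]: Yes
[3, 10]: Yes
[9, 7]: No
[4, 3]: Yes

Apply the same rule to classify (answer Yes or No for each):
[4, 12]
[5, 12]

Yes, Yes

All 'Yes' examples share one property — product is even — and every 'No' example lacks it.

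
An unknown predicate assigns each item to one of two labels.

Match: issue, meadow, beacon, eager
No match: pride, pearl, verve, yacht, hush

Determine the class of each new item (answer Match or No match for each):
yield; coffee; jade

No match, Match, No match

The distinguishing property — has ≥ 3 vowels — holds for all the 'Match' cases and none of the 'No match' cases.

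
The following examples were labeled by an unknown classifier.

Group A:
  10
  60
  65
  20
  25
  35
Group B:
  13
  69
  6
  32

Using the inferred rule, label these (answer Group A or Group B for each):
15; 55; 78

Rule: multiple of 5. This holds for each 'Group A' example and fails for each 'Group B' one.
15: Group A (15 = 5·3).
55: Group A (55 = 5·11).
78: Group B (78 = 5·15 + 3).

Group A, Group A, Group B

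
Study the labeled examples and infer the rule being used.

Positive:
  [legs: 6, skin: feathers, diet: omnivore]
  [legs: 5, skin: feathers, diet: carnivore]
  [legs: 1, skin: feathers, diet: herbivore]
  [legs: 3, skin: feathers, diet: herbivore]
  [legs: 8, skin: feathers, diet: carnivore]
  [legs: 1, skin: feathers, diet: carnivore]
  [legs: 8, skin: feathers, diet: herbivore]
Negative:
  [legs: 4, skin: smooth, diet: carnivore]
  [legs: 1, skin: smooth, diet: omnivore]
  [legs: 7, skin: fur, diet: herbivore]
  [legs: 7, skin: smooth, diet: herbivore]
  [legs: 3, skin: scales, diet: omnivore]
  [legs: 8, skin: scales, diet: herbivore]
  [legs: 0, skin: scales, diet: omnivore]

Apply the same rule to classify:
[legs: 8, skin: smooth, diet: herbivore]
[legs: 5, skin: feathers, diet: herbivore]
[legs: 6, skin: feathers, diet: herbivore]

Negative, Positive, Positive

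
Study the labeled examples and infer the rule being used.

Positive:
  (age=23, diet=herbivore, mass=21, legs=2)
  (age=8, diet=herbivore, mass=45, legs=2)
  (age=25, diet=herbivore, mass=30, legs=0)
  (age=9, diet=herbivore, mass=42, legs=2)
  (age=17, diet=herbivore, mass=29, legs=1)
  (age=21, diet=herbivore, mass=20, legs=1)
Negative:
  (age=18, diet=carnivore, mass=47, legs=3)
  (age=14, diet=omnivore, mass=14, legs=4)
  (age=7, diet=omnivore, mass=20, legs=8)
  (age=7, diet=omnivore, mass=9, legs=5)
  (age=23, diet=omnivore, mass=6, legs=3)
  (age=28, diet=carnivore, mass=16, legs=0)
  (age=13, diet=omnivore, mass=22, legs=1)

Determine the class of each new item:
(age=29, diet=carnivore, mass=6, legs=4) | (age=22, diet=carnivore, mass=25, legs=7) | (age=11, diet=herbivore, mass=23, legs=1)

The simplest hypothesis consistent with all the labels is: diet is herbivore.

Negative, Negative, Positive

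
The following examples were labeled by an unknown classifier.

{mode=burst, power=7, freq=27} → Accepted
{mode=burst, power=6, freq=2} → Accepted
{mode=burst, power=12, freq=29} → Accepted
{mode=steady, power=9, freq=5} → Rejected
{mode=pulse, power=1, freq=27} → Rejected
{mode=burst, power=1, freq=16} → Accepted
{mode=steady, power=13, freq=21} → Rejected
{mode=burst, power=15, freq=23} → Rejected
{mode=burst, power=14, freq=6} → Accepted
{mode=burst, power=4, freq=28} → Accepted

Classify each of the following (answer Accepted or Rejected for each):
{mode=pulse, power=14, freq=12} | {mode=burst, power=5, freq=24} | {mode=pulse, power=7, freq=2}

Rejected, Accepted, Rejected

A rule that fits every label: mode is burst AND power ≤ 14 — true of each 'Accepted' example, false of each 'Rejected' one.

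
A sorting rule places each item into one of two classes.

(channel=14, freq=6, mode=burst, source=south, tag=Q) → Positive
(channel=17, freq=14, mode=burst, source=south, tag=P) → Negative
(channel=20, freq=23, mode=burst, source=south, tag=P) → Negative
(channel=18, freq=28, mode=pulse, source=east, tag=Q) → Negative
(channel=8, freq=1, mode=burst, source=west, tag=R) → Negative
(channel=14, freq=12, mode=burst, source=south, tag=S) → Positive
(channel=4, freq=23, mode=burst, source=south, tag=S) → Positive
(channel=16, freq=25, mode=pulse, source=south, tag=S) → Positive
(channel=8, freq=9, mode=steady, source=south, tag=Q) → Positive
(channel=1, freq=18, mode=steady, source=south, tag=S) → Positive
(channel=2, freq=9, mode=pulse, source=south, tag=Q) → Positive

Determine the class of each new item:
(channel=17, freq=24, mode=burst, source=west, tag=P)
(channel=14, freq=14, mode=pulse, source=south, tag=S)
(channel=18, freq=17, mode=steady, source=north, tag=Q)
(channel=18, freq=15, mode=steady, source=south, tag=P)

Negative, Positive, Negative, Negative

'Positive' ⟺ source is south AND channel ≤ 16.
(channel=17, freq=24, mode=burst, source=west, tag=P): source is west, channel = 17, does not pass → Negative.
(channel=14, freq=14, mode=pulse, source=south, tag=S): source is south, channel = 14, checks out → Positive.
(channel=18, freq=17, mode=steady, source=north, tag=Q): source is north, channel = 18, does not pass → Negative.
(channel=18, freq=15, mode=steady, source=south, tag=P): source is south, channel = 18, does not pass → Negative.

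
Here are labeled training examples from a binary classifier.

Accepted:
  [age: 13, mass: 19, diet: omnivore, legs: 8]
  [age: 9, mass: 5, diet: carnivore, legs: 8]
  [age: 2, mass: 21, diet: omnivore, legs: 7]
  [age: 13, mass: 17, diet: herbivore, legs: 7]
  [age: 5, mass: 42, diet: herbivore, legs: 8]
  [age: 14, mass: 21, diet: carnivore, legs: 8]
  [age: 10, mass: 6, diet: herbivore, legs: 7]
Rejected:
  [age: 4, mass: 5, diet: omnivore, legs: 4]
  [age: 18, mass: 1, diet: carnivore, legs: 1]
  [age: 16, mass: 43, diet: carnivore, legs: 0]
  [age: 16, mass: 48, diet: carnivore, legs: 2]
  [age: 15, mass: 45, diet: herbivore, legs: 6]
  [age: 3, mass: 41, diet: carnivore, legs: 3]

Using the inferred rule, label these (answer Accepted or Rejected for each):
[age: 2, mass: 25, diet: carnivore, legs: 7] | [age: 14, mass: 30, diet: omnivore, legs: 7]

Accepted, Accepted

A rule that fits every label: legs ≥ 7 — true of each 'Accepted' example, false of each 'Rejected' one.
[age: 2, mass: 25, diet: carnivore, legs: 7]: Accepted (legs = 7).
[age: 14, mass: 30, diet: omnivore, legs: 7]: Accepted (legs = 7).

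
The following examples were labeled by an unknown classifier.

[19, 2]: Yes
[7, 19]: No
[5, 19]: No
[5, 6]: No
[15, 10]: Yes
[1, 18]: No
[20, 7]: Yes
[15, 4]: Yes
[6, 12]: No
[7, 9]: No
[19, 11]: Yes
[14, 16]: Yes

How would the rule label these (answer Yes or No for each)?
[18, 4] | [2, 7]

One predicate separates the groups cleanly: first ≥ 9.

Yes, No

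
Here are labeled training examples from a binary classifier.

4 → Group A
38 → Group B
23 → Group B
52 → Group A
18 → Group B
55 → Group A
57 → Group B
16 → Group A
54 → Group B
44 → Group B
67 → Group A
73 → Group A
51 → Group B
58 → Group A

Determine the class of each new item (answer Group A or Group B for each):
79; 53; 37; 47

The pattern is that an item is 'Group A' exactly when: ≡ 1 (mod 3).
79: Group A (79 mod 3 = 1). 53: Group B (53 mod 3 = 2). 37: Group A (37 mod 3 = 1). 47: Group B (47 mod 3 = 2).

Group A, Group B, Group A, Group B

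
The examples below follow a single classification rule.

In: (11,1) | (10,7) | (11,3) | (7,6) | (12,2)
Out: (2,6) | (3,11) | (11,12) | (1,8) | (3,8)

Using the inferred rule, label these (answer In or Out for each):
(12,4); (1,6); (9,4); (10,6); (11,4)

The simplest hypothesis consistent with all the labels is: first > second.
(12,4): 12 > 4, has this property → In.
(1,6): 1 < 6, does not fit → Out.
(9,4): 9 > 4, has this property → In.
(10,6): 10 > 6, has this property → In.
(11,4): 11 > 4, has this property → In.

In, Out, In, In, In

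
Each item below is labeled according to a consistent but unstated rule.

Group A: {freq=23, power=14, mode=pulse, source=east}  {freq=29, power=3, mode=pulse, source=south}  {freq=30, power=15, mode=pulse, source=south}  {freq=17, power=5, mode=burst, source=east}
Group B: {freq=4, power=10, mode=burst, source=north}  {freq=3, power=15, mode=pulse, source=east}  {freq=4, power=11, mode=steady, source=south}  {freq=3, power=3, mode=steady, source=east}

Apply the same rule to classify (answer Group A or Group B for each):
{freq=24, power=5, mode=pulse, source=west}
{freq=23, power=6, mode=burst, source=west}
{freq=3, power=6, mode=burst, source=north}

Group A, Group A, Group B

The simplest hypothesis consistent with all the labels is: freq ≥ 17.
{freq=24, power=5, mode=pulse, source=west} — freq = 24, hence Group A. {freq=23, power=6, mode=burst, source=west} — freq = 23, hence Group A. {freq=3, power=6, mode=burst, source=north} — freq = 3, hence Group B.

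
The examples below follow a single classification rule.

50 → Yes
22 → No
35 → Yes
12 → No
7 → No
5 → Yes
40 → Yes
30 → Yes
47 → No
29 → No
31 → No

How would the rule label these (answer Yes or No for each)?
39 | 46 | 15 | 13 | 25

No, No, Yes, No, Yes

The rule appears to be: multiple of 5.
39: No (39 = 5·7 + 4).
46: No (46 = 5·9 + 1).
15: Yes (15 = 5·3).
13: No (13 = 5·2 + 3).
25: Yes (25 = 5·5).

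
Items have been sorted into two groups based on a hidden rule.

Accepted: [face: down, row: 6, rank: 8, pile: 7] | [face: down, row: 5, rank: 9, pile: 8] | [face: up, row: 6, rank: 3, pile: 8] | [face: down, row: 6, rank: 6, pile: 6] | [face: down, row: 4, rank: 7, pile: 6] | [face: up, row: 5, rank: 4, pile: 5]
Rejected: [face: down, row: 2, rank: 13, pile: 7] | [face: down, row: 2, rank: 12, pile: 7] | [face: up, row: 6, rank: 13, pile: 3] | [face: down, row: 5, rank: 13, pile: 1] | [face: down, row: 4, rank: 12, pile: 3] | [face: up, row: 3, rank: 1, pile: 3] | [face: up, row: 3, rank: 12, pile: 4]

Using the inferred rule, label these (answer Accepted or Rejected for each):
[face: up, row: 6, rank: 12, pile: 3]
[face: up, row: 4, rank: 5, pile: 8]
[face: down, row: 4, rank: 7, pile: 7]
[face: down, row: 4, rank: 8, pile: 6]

The distinguishing property — pile ≥ 4 AND row ≥ 4 — holds for all the 'Accepted' cases and none of the 'Rejected' cases.
[face: up, row: 6, rank: 12, pile: 3]: pile = 3, row = 6 — lacks this property, so Rejected. [face: up, row: 4, rank: 5, pile: 8]: pile = 8, row = 4 — meets the rule, so Accepted. [face: down, row: 4, rank: 7, pile: 7]: pile = 7, row = 4 — meets the rule, so Accepted. [face: down, row: 4, rank: 8, pile: 6]: pile = 6, row = 4 — meets the rule, so Accepted.

Rejected, Accepted, Accepted, Accepted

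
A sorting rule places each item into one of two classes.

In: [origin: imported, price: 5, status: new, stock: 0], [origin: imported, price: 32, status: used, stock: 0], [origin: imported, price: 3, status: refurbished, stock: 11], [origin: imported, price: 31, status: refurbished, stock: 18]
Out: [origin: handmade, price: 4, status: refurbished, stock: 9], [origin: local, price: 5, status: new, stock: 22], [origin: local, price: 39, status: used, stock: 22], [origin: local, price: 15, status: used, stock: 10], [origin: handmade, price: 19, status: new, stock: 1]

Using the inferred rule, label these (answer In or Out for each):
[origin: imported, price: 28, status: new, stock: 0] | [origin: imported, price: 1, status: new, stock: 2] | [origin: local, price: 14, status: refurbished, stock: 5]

In, In, Out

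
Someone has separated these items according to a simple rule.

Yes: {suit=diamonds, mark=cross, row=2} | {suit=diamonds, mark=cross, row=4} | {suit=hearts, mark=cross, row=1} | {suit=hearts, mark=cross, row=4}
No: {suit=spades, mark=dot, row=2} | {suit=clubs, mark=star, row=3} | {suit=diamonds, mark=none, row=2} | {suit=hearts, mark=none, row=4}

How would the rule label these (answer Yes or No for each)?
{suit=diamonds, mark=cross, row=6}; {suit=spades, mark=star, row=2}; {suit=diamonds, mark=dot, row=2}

The distinguishing property — mark is cross — holds for all the 'Yes' cases and none of the 'No' cases.
{suit=diamonds, mark=cross, row=6}: mark is cross, qualifies → Yes. {suit=spades, mark=star, row=2}: mark is star, lacks this property → No. {suit=diamonds, mark=dot, row=2}: mark is dot, lacks this property → No.

Yes, No, No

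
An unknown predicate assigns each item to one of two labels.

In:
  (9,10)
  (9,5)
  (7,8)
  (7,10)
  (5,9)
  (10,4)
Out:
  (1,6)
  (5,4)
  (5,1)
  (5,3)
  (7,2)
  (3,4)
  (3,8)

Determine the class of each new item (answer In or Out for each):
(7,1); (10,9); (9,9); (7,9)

Out, In, In, In

The classifier is using: sum ≥ 14.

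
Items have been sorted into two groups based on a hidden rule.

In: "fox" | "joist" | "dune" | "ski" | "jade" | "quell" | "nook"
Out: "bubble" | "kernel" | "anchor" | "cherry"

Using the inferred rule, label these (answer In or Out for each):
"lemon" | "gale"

Every 'In' example satisfies: length ≤ 5. None of the 'Out' examples do.

In, In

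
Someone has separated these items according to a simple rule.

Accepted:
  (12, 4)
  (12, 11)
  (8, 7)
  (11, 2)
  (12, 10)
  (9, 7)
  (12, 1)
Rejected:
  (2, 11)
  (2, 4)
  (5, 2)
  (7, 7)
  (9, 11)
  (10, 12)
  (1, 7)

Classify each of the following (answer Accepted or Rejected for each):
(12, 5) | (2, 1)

Accepted, Rejected

The simplest hypothesis consistent with all the labels is: first > second AND sum ≥ 8.
(12, 5) — 12 > 5, 12+5 = 17, hence Accepted.
(2, 1) — 2 > 1, 2+1 = 3, hence Rejected.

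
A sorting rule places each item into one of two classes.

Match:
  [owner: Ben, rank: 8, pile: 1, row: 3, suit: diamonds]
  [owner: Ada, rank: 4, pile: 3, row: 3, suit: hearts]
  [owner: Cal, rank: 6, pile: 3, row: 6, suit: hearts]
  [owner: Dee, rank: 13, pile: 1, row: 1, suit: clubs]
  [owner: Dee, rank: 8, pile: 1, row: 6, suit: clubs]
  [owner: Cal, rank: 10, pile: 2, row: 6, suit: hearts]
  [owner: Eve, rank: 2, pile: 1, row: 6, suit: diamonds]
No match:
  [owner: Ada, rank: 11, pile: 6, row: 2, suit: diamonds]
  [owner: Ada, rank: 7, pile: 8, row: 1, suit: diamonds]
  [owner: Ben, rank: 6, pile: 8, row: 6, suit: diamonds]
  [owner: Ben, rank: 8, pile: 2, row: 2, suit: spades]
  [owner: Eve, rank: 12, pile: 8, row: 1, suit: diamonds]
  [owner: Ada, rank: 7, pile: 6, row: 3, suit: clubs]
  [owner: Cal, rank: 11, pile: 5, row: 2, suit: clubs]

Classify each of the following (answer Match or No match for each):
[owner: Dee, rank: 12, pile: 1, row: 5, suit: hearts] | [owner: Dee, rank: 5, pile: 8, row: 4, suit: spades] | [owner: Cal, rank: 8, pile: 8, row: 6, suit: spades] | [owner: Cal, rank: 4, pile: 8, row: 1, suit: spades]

Match, No match, No match, No match

A rule that fits every label: suit is hearts OR pile = 1 — true of each 'Match' example, false of each 'No match' one.
[owner: Dee, rank: 12, pile: 1, row: 5, suit: hearts]: Match (suit is hearts, pile = 1). [owner: Dee, rank: 5, pile: 8, row: 4, suit: spades]: No match (suit is spades, pile = 8). [owner: Cal, rank: 8, pile: 8, row: 6, suit: spades]: No match (suit is spades, pile = 8). [owner: Cal, rank: 4, pile: 8, row: 1, suit: spades]: No match (suit is spades, pile = 8).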